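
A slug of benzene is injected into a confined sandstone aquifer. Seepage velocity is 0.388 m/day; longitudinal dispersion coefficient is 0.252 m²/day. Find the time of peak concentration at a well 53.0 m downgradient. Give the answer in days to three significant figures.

135 days

For the 1D instantaneous-source solution, setting ∂C/∂t = 0 at fixed x gives v²t² + 2Dt − x² = 0, so t = (√(D² + v²x²) − D)/v².
√(D² + v²x²) = √(0.252² + 0.388² × 53.0²) = 20.57; v² = 0.150544.
t = (20.57 − 0.252)/0.150544 = 135 days (vs. the pure-advection estimate x/v = 137 d).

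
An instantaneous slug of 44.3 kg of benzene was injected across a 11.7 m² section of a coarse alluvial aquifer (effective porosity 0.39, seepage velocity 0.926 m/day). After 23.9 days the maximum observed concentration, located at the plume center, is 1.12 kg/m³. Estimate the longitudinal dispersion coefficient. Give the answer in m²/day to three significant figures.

At the plume center C_max = M/(n_e·A·√(4πDt)), so D = M²/(4πt·(n_e·A·C_max)²).
n_e·A·C_max = 0.39 × 11.7 × 1.12 = 5.111 kg/m.
D = 44.3²/(4π × 23.9 × 5.111²) = 0.250 m²/day.

0.250 m²/day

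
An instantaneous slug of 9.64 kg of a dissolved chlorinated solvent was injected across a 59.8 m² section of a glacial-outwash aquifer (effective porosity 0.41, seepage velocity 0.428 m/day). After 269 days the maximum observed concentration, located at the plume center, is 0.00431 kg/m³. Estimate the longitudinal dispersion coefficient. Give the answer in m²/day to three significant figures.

2.46 m²/day

At the plume center C_max = M/(n_e·A·√(4πDt)), so D = M²/(4πt·(n_e·A·C_max)²).
n_e·A·C_max = 0.41 × 59.8 × 0.00431 = 0.1057 kg/m.
D = 9.64²/(4π × 269 × 0.1057²) = 2.46 m²/day.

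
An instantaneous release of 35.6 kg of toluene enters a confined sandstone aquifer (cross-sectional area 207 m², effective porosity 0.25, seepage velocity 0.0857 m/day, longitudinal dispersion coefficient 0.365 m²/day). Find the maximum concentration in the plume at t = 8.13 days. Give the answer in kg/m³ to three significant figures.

0.113 kg/m³

The peak of an instantaneous 1D plume sits at x = vt; there the Gaussian factor is 1 and C_max = M/(n_e·A·√(4πDt)), where n_e·A is the pore area the mass is dissolved in.
√(4πDt) = √(4π × 0.365 × 8.13) = 6.107 m, so C_max = 35.6/(0.25 × 207 × 6.107) = 0.113 kg/m³.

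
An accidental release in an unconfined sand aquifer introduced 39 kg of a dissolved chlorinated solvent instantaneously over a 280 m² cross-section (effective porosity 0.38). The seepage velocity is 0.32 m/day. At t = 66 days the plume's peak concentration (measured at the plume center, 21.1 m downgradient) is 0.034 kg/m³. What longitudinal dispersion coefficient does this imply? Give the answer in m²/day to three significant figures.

0.140 m²/day

At the plume center C_max = M/(n_e·A·√(4πDt)), so D = M²/(4πt·(n_e·A·C_max)²).
n_e·A·C_max = 0.38 × 280 × 0.034 = 3.618 kg/m.
D = 39²/(4π × 66 × 3.618²) = 0.140 m²/day.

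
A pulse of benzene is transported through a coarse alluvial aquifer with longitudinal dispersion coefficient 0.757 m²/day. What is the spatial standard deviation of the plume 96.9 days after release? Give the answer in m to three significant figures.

Dispersive spreading gives a Gaussian with σ² = 2Dt; advection only shifts the center.
σ = √(2 × 0.757 × 96.9) = 12.1 m.

12.1 m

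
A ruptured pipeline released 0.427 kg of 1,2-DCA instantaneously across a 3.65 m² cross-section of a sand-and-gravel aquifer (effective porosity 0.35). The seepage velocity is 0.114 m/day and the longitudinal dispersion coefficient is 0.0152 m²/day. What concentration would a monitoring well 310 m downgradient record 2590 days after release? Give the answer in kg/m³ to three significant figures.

0.00378 kg/m³

For an instantaneous plane source, C(x,t) = M/(n_e·A·√(4πDt)) · exp(−(x−vt)²/(4Dt)), with n_e·A the pore (flow) area.
Plume center vt = 0.114 × 2590 = 295.26 m, so the well at 310 m is 14.74 m downgradient of the peak.
√(4πDt) = 22.24 m, giving peak height M/(n_e·A·√(4πDt)) = 0.427/(0.35 × 3.65 × 22.24) = 0.01503 kg/m³.
(x−vt)²/(4Dt) = (14.74)²/(4 × 0.0152 × 2590) = 1.380; exp(−1.380) = 0.2516.
C = 0.01503 × 0.2516 = 0.00378 kg/m³.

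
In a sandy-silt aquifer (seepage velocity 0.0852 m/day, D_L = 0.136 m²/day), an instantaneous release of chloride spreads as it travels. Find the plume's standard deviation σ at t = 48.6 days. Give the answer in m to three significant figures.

Dispersive spreading gives a Gaussian with σ² = 2Dt; advection only shifts the center.
σ = √(2 × 0.136 × 48.6) = 3.64 m.

3.64 m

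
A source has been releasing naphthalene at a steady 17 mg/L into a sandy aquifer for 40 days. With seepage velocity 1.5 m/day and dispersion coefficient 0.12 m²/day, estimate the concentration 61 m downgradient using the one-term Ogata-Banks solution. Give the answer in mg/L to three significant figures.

For a continuous step input, C/C₀ ≈ ½·erfc((x−vt)/(2√(Dt))).
vt = 1.5 × 40 = 60 m and 2√(Dt) = 2√(0.12 × 40) = 4.382 m.
Argument (x−vt)/(2√(Dt)) = (61 − 60)/4.382 = 0.2282; ½·erfc(0.2282) = 0.3735.
C = 17 × 0.3735 = 6.35 mg/L.

6.35 mg/L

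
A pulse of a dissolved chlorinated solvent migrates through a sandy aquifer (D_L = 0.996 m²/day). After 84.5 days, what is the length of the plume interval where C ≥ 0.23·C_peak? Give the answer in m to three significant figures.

44.5 m

The plume is Gaussian with σ = √(2Dt) = √(2 × 0.996 × 84.5) = 12.97 m.
C/C_peak = exp(−Δx²/(2σ²)) = 0.23 ⇒ Δx = σ·√(−2 ln 0.23) = 12.97 × 1.714 = 22.23 m.
Width = 2Δx = 44.5 m.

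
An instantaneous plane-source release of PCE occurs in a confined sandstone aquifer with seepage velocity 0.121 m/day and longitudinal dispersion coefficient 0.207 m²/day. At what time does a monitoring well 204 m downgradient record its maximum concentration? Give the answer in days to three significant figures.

1670 days

For the 1D instantaneous-source solution, setting ∂C/∂t = 0 at fixed x gives v²t² + 2Dt − x² = 0, so t = (√(D² + v²x²) − D)/v².
√(D² + v²x²) = √(0.207² + 0.121² × 204²) = 24.68; v² = 0.014641.
t = (24.68 − 0.207)/0.014641 = 1670 days (vs. the pure-advection estimate x/v = 1690 d).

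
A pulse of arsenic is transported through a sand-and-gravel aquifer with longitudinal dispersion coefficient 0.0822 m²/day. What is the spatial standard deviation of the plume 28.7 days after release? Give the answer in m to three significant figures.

Dispersive spreading gives a Gaussian with σ² = 2Dt; advection only shifts the center.
σ = √(2 × 0.0822 × 28.7) = 2.17 m.

2.17 m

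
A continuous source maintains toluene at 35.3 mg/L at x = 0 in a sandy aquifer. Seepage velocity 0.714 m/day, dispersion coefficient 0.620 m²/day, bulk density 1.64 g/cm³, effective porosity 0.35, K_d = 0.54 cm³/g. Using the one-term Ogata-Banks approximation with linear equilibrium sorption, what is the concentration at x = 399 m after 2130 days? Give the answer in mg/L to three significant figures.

31.0 mg/L

Retardation factor R = 1 + ρ_b·K_d/n = 1 + 1.64 × 0.54/0.35 = 3.530.
Sorption retards both mechanisms: v_R = v/R = 0.2023 m/day, D_R = D/R = 0.1756 m²/day.
v_R·t = 0.2023 × 2130 = 430.899 m; 2√(D_R t) = 38.68 m; argument = (399 − 430.899)/38.68 = -0.8247.
C = C₀ × ½·erfc(-0.8247) = 35.3 × 0.8783 = 31.0 mg/L.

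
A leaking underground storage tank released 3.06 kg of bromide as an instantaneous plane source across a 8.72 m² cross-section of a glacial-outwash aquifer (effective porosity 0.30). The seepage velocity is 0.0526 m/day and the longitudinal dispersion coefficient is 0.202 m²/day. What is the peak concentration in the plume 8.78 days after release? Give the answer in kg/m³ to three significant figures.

0.248 kg/m³

The peak of an instantaneous 1D plume sits at x = vt; there the Gaussian factor is 1 and C_max = M/(n_e·A·√(4πDt)), where n_e·A is the pore area the mass is dissolved in.
√(4πDt) = √(4π × 0.202 × 8.78) = 4.721 m, so C_max = 3.06/(0.30 × 8.72 × 4.721) = 0.248 kg/m³.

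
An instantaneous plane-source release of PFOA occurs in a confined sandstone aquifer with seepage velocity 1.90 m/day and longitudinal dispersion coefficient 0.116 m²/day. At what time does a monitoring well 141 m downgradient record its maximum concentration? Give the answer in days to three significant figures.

For the 1D instantaneous-source solution, setting ∂C/∂t = 0 at fixed x gives v²t² + 2Dt − x² = 0, so t = (√(D² + v²x²) − D)/v².
√(D² + v²x²) = √(0.116² + 1.90² × 141²) = 267.9; v² = 3.61.
t = (267.9 − 0.116)/3.61 = 74.2 days (vs. the pure-advection estimate x/v = 74.2 d).

74.2 days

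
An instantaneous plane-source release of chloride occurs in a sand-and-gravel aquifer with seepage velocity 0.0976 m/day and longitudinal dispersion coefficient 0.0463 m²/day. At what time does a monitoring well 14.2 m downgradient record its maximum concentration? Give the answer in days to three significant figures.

For the 1D instantaneous-source solution, setting ∂C/∂t = 0 at fixed x gives v²t² + 2Dt − x² = 0, so t = (√(D² + v²x²) − D)/v².
√(D² + v²x²) = √(0.0463² + 0.0976² × 14.2²) = 1.387; v² = 0.00952576.
t = (1.387 − 0.0463)/0.00952576 = 141 days (vs. the pure-advection estimate x/v = 145 d).

141 days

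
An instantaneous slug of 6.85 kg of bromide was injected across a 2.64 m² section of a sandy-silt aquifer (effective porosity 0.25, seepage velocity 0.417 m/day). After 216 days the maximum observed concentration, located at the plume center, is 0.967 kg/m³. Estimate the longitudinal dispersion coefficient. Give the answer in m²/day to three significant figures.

At the plume center C_max = M/(n_e·A·√(4πDt)), so D = M²/(4πt·(n_e·A·C_max)²).
n_e·A·C_max = 0.25 × 2.64 × 0.967 = 0.6382 kg/m.
D = 6.85²/(4π × 216 × 0.6382²) = 0.0424 m²/day.

0.0424 m²/day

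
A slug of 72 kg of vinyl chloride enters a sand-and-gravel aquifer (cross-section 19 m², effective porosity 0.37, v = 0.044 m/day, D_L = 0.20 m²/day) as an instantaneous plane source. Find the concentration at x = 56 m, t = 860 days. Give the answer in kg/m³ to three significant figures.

0.136 kg/m³

For an instantaneous plane source, C(x,t) = M/(n_e·A·√(4πDt)) · exp(−(x−vt)²/(4Dt)), with n_e·A the pore (flow) area.
Plume center vt = 0.044 × 860 = 37.84 m, so the well at 56 m is 18.16 m downgradient of the peak.
√(4πDt) = 46.49 m, giving peak height M/(n_e·A·√(4πDt)) = 72/(0.37 × 19 × 46.49) = 0.2203 kg/m³.
(x−vt)²/(4Dt) = (18.16)²/(4 × 0.20 × 860) = 0.4793; exp(−0.4793) = 0.6192.
C = 0.2203 × 0.6192 = 0.136 kg/m³.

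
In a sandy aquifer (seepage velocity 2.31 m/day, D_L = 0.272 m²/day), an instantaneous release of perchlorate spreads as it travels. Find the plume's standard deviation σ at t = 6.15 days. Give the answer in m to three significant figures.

1.83 m

Dispersive spreading gives a Gaussian with σ² = 2Dt; advection only shifts the center.
σ = √(2 × 0.272 × 6.15) = 1.83 m.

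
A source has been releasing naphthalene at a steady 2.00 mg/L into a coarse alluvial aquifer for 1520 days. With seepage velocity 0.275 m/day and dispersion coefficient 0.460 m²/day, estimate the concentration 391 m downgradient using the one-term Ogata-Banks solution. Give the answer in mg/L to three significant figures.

1.53 mg/L

For a continuous step input, C/C₀ ≈ ½·erfc((x−vt)/(2√(Dt))).
vt = 0.275 × 1520 = 418 m and 2√(Dt) = 2√(0.460 × 1520) = 52.88 m.
Argument (x−vt)/(2√(Dt)) = (391 − 418)/52.88 = -0.5106; ½·erfc(-0.5106) = 0.7649.
C = 2.00 × 0.7649 = 1.53 mg/L.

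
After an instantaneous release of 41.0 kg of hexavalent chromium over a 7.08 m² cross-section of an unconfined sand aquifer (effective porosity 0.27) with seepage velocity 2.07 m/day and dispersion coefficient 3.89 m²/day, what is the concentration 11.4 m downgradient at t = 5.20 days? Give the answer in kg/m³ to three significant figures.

For an instantaneous plane source, C(x,t) = M/(n_e·A·√(4πDt)) · exp(−(x−vt)²/(4Dt)), with n_e·A the pore (flow) area.
Plume center vt = 2.07 × 5.20 = 10.764 m, so the well at 11.4 m is 0.636 m downgradient of the peak.
√(4πDt) = 15.94 m, giving peak height M/(n_e·A·√(4πDt)) = 41.0/(0.27 × 7.08 × 15.94) = 1.346 kg/m³.
(x−vt)²/(4Dt) = (0.636)²/(4 × 3.89 × 5.20) = 0.004999; exp(−0.004999) = 0.9950.
C = 1.346 × 0.9950 = 1.34 kg/m³.

1.34 kg/m³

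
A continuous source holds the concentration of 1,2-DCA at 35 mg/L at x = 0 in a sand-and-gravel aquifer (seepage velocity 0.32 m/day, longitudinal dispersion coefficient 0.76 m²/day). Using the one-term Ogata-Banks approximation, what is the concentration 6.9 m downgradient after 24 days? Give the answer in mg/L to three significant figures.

For a continuous step input, C/C₀ ≈ ½·erfc((x−vt)/(2√(Dt))).
vt = 0.32 × 24 = 7.68 m and 2√(Dt) = 2√(0.76 × 24) = 8.542 m.
Argument (x−vt)/(2√(Dt)) = (6.9 − 7.68)/8.542 = -0.09131; ½·erfc(-0.09131) = 0.5514.
C = 35 × 0.5514 = 19.3 mg/L.

19.3 mg/L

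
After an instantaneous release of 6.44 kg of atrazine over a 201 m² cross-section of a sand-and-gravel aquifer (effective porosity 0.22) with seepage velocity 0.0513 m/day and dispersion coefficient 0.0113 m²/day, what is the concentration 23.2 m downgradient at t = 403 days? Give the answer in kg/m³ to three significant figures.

0.0136 kg/m³

For an instantaneous plane source, C(x,t) = M/(n_e·A·√(4πDt)) · exp(−(x−vt)²/(4Dt)), with n_e·A the pore (flow) area.
Plume center vt = 0.0513 × 403 = 20.6739 m, so the well at 23.2 m is 2.5261 m downgradient of the peak.
√(4πDt) = 7.565 m, giving peak height M/(n_e·A·√(4πDt)) = 6.44/(0.22 × 201 × 7.565) = 0.01925 kg/m³.
(x−vt)²/(4Dt) = (2.5261)²/(4 × 0.0113 × 403) = 0.3503; exp(−0.3503) = 0.7045.
C = 0.01925 × 0.7045 = 0.0136 kg/m³.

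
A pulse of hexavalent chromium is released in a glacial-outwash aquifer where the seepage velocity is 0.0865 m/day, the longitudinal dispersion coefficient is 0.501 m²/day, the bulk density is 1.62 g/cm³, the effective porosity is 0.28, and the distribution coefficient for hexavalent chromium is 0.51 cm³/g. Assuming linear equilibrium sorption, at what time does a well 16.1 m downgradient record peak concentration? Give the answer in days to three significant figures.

Retardation factor R = 1 + ρ_b·K_d/n = 1 + 1.62 × 0.51/0.28 = 3.951.
Sorption retards both mechanisms: v_R = v/R = 0.02189 m/day, D_R = D/R = 0.1268 m²/day.
Peak time from v_R²t² + 2D_R t − x² = 0: t = (√(D_R² + v_R²x²) − D_R)/v_R².
√(D_R² + v_R²x²) = √(0.1268² + 0.02189² × 16.1²) = 0.3745; v_R² = 0.0004792.
t = (0.3745 − 0.1268)/0.0004792 = 517 days.

517 days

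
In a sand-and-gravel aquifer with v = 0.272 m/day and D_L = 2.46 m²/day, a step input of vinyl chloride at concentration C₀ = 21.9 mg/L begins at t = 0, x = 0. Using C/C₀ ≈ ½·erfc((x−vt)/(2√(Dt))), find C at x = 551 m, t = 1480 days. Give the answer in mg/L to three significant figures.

For a continuous step input, C/C₀ ≈ ½·erfc((x−vt)/(2√(Dt))).
vt = 0.272 × 1480 = 402.56 m and 2√(Dt) = 2√(2.46 × 1480) = 120.7 m.
Argument (x−vt)/(2√(Dt)) = (551 − 402.56)/120.7 = 1.230; ½·erfc(1.230) = 0.04097.
C = 21.9 × 0.04097 = 0.897 mg/L.

0.897 mg/L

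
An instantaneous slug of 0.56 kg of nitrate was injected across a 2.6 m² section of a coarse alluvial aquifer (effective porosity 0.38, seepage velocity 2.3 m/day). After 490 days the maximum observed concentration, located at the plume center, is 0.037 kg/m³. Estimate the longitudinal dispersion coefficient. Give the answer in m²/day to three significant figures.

0.0381 m²/day

At the plume center C_max = M/(n_e·A·√(4πDt)), so D = M²/(4πt·(n_e·A·C_max)²).
n_e·A·C_max = 0.38 × 2.6 × 0.037 = 0.03656 kg/m.
D = 0.56²/(4π × 490 × 0.03656²) = 0.0381 m²/day.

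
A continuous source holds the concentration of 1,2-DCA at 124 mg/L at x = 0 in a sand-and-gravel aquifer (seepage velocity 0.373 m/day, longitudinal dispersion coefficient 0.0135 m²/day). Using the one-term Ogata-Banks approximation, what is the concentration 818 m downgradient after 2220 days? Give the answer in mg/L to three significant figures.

112 mg/L

For a continuous step input, C/C₀ ≈ ½·erfc((x−vt)/(2√(Dt))).
vt = 0.373 × 2220 = 828.06 m and 2√(Dt) = 2√(0.0135 × 2220) = 10.95 m.
Argument (x−vt)/(2√(Dt)) = (818 − 828.06)/10.95 = -0.9187; ½·erfc(-0.9187) = 0.9031.
C = 124 × 0.9031 = 112 mg/L.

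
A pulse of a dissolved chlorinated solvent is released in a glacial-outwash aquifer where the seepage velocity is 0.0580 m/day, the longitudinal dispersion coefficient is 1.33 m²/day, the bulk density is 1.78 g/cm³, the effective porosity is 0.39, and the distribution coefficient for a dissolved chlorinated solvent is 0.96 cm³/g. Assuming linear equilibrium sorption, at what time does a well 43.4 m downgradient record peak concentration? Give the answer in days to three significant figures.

Retardation factor R = 1 + ρ_b·K_d/n = 1 + 1.78 × 0.96/0.39 = 5.382.
Sorption retards both mechanisms: v_R = v/R = 0.01078 m/day, D_R = D/R = 0.2471 m²/day.
Peak time from v_R²t² + 2D_R t − x² = 0: t = (√(D_R² + v_R²x²) − D_R)/v_R².
√(D_R² + v_R²x²) = √(0.2471² + 0.01078² × 43.4²) = 0.5291; v_R² = 0.0001162.
t = (0.5291 − 0.2471)/0.0001162 = 2430 days.

2430 days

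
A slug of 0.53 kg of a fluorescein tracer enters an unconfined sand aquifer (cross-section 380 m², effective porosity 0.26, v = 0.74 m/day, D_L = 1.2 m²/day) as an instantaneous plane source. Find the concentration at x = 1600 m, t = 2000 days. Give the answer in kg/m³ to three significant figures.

For an instantaneous plane source, C(x,t) = M/(n_e·A·√(4πDt)) · exp(−(x−vt)²/(4Dt)), with n_e·A the pore (flow) area.
Plume center vt = 0.74 × 2000 = 1480 m, so the well at 1600 m is 120 m downgradient of the peak.
√(4πDt) = 173.7 m, giving peak height M/(n_e·A·√(4πDt)) = 0.53/(0.26 × 380 × 173.7) = 3.088e-05 kg/m³.
(x−vt)²/(4Dt) = (120)²/(4 × 1.2 × 2000) = 1.500; exp(−1.500) = 0.2231.
C = 3.088e-05 × 0.2231 = 6.89e-06 kg/m³.

6.89e-06 kg/m³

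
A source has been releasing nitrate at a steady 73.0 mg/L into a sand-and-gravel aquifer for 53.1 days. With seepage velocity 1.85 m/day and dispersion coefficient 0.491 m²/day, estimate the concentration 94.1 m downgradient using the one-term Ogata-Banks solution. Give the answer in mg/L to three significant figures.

For a continuous step input, C/C₀ ≈ ½·erfc((x−vt)/(2√(Dt))).
vt = 1.85 × 53.1 = 98.235 m and 2√(Dt) = 2√(0.491 × 53.1) = 10.21 m.
Argument (x−vt)/(2√(Dt)) = (94.1 − 98.235)/10.21 = -0.4050; ½·erfc(-0.4050) = 0.7166.
C = 73.0 × 0.7166 = 52.3 mg/L.

52.3 mg/L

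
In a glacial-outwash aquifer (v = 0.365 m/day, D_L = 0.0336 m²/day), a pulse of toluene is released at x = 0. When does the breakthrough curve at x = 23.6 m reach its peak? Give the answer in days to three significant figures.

For the 1D instantaneous-source solution, setting ∂C/∂t = 0 at fixed x gives v²t² + 2Dt − x² = 0, so t = (√(D² + v²x²) − D)/v².
√(D² + v²x²) = √(0.0336² + 0.365² × 23.6²) = 8.614; v² = 0.133225.
t = (8.614 − 0.0336)/0.133225 = 64.4 days (vs. the pure-advection estimate x/v = 64.7 d).

64.4 days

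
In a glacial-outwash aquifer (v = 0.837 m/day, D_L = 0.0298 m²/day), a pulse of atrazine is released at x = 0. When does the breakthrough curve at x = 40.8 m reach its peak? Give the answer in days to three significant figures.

48.7 days

For the 1D instantaneous-source solution, setting ∂C/∂t = 0 at fixed x gives v²t² + 2Dt − x² = 0, so t = (√(D² + v²x²) − D)/v².
√(D² + v²x²) = √(0.0298² + 0.837² × 40.8²) = 34.15; v² = 0.700569.
t = (34.15 − 0.0298)/0.700569 = 48.7 days (vs. the pure-advection estimate x/v = 48.7 d).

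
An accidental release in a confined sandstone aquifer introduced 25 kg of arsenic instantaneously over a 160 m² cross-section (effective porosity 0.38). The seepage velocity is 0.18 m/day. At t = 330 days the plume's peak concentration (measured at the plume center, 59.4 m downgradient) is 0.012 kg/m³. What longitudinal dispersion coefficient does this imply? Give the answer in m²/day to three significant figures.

0.283 m²/day

At the plume center C_max = M/(n_e·A·√(4πDt)), so D = M²/(4πt·(n_e·A·C_max)²).
n_e·A·C_max = 0.38 × 160 × 0.012 = 0.7296 kg/m.
D = 25²/(4π × 330 × 0.7296²) = 0.283 m²/day.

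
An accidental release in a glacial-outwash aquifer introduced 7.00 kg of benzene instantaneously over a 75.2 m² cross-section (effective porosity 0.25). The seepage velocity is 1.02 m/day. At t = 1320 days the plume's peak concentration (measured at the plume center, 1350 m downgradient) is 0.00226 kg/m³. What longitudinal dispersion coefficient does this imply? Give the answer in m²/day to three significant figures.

1.64 m²/day

At the plume center C_max = M/(n_e·A·√(4πDt)), so D = M²/(4πt·(n_e·A·C_max)²).
n_e·A·C_max = 0.25 × 75.2 × 0.00226 = 0.04249 kg/m.
D = 7.00²/(4π × 1320 × 0.04249²) = 1.64 m²/day.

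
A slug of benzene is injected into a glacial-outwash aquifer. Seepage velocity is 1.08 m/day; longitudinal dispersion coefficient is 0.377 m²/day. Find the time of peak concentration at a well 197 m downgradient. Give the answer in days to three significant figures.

For the 1D instantaneous-source solution, setting ∂C/∂t = 0 at fixed x gives v²t² + 2Dt − x² = 0, so t = (√(D² + v²x²) − D)/v².
√(D² + v²x²) = √(0.377² + 1.08² × 197²) = 212.8; v² = 1.1664.
t = (212.8 − 0.377)/1.1664 = 182 days (vs. the pure-advection estimate x/v = 182 d).

182 days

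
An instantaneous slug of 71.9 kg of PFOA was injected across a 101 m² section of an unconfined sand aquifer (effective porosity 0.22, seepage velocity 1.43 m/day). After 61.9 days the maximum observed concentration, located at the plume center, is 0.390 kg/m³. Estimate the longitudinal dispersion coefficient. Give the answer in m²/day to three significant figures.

0.0885 m²/day

At the plume center C_max = M/(n_e·A·√(4πDt)), so D = M²/(4πt·(n_e·A·C_max)²).
n_e·A·C_max = 0.22 × 101 × 0.390 = 8.666 kg/m.
D = 71.9²/(4π × 61.9 × 8.666²) = 0.0885 m²/day.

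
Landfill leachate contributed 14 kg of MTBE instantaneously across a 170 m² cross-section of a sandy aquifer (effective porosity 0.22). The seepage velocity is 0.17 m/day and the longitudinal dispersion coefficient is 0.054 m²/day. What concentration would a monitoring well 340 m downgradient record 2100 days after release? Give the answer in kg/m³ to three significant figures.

For an instantaneous plane source, C(x,t) = M/(n_e·A·√(4πDt)) · exp(−(x−vt)²/(4Dt)), with n_e·A the pore (flow) area.
Plume center vt = 0.17 × 2100 = 357 m, so the well at 340 m is 17 m upgradient of the peak.
√(4πDt) = 37.75 m, giving peak height M/(n_e·A·√(4πDt)) = 14/(0.22 × 170 × 37.75) = 0.009916 kg/m³.
(x−vt)²/(4Dt) = (-17)²/(4 × 0.054 × 2100) = 0.6371; exp(−0.6371) = 0.5288.
C = 0.009916 × 0.5288 = 0.00524 kg/m³.

0.00524 kg/m³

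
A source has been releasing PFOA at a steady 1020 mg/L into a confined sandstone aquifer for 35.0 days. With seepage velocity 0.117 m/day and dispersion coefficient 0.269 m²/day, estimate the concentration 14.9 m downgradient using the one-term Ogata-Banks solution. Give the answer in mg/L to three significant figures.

6.51 mg/L

For a continuous step input, C/C₀ ≈ ½·erfc((x−vt)/(2√(Dt))).
vt = 0.117 × 35.0 = 4.095 m and 2√(Dt) = 2√(0.269 × 35.0) = 6.137 m.
Argument (x−vt)/(2√(Dt)) = (14.9 − 4.095)/6.137 = 1.761; ½·erfc(1.761) = 0.006379.
C = 1020 × 0.006379 = 6.51 mg/L.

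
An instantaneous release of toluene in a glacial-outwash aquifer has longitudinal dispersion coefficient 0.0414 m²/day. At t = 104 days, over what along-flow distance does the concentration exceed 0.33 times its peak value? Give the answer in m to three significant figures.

8.74 m

The plume is Gaussian with σ = √(2Dt) = √(2 × 0.0414 × 104) = 2.934 m.
C/C_peak = exp(−Δx²/(2σ²)) = 0.33 ⇒ Δx = σ·√(−2 ln 0.33) = 2.934 × 1.489 = 4.369 m.
Width = 2Δx = 8.74 m.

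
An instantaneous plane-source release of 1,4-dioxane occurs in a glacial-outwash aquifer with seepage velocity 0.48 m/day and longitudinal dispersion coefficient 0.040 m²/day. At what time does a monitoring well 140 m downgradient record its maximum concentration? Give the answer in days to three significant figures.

291 days

For the 1D instantaneous-source solution, setting ∂C/∂t = 0 at fixed x gives v²t² + 2Dt − x² = 0, so t = (√(D² + v²x²) − D)/v².
√(D² + v²x²) = √(0.040² + 0.48² × 140²) = 67.20; v² = 0.2304.
t = (67.20 − 0.040)/0.2304 = 291 days (vs. the pure-advection estimate x/v = 292 d).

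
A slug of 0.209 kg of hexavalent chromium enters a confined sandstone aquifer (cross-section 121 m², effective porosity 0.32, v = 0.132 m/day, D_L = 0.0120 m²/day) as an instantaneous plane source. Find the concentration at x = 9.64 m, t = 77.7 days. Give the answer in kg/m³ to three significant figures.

0.00142 kg/m³

For an instantaneous plane source, C(x,t) = M/(n_e·A·√(4πDt)) · exp(−(x−vt)²/(4Dt)), with n_e·A the pore (flow) area.
Plume center vt = 0.132 × 77.7 = 10.2564 m, so the well at 9.64 m is 0.6164 m upgradient of the peak.
√(4πDt) = 3.423 m, giving peak height M/(n_e·A·√(4πDt)) = 0.209/(0.32 × 121 × 3.423) = 0.001577 kg/m³.
(x−vt)²/(4Dt) = (-0.6164)²/(4 × 0.0120 × 77.7) = 0.1019; exp(−0.1019) = 0.9031.
C = 0.001577 × 0.9031 = 0.00142 kg/m³.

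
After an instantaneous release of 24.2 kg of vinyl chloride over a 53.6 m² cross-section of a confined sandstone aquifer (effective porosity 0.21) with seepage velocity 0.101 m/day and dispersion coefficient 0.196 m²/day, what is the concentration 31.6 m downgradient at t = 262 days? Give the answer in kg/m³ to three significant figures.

0.0744 kg/m³

For an instantaneous plane source, C(x,t) = M/(n_e·A·√(4πDt)) · exp(−(x−vt)²/(4Dt)), with n_e·A the pore (flow) area.
Plume center vt = 0.101 × 262 = 26.462 m, so the well at 31.6 m is 5.138 m downgradient of the peak.
√(4πDt) = 25.40 m, giving peak height M/(n_e·A·√(4πDt)) = 24.2/(0.21 × 53.6 × 25.40) = 0.08464 kg/m³.
(x−vt)²/(4Dt) = (5.138)²/(4 × 0.196 × 262) = 0.1285; exp(−0.1285) = 0.8794.
C = 0.08464 × 0.8794 = 0.0744 kg/m³.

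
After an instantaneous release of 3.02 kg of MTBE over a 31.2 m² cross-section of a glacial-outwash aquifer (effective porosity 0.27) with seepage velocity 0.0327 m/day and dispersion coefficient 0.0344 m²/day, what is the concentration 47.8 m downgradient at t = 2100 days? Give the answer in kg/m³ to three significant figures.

For an instantaneous plane source, C(x,t) = M/(n_e·A·√(4πDt)) · exp(−(x−vt)²/(4Dt)), with n_e·A the pore (flow) area.
Plume center vt = 0.0327 × 2100 = 68.67 m, so the well at 47.8 m is 20.87 m upgradient of the peak.
√(4πDt) = 30.13 m, giving peak height M/(n_e·A·√(4πDt)) = 3.02/(0.27 × 31.2 × 30.13) = 0.01190 kg/m³.
(x−vt)²/(4Dt) = (-20.87)²/(4 × 0.0344 × 2100) = 1.507; exp(−1.507) = 0.2216.
C = 0.01190 × 0.2216 = 0.00264 kg/m³.

0.00264 kg/m³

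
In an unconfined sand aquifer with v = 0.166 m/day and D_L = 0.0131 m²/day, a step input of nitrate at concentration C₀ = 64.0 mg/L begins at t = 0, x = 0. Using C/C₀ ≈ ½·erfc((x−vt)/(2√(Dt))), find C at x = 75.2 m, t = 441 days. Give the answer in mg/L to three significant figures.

For a continuous step input, C/C₀ ≈ ½·erfc((x−vt)/(2√(Dt))).
vt = 0.166 × 441 = 73.206 m and 2√(Dt) = 2√(0.0131 × 441) = 4.807 m.
Argument (x−vt)/(2√(Dt)) = (75.2 − 73.206)/4.807 = 0.4148; ½·erfc(0.4148) = 0.2787.
C = 64.0 × 0.2787 = 17.8 mg/L.

17.8 mg/L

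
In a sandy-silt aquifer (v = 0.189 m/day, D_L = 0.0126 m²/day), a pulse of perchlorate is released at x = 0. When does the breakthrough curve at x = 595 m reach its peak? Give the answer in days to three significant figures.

3150 days

For the 1D instantaneous-source solution, setting ∂C/∂t = 0 at fixed x gives v²t² + 2Dt − x² = 0, so t = (√(D² + v²x²) − D)/v².
√(D² + v²x²) = √(0.0126² + 0.189² × 595²) = 112.5; v² = 0.035721.
t = (112.5 − 0.0126)/0.035721 = 3150 days (vs. the pure-advection estimate x/v = 3150 d).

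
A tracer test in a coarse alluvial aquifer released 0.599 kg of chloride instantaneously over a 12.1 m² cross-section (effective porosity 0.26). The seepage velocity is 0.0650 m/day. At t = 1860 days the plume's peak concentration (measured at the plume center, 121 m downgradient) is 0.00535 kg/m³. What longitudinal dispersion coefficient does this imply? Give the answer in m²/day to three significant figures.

0.0542 m²/day

At the plume center C_max = M/(n_e·A·√(4πDt)), so D = M²/(4πt·(n_e·A·C_max)²).
n_e·A·C_max = 0.26 × 12.1 × 0.00535 = 0.01683 kg/m.
D = 0.599²/(4π × 1860 × 0.01683²) = 0.0542 m²/day.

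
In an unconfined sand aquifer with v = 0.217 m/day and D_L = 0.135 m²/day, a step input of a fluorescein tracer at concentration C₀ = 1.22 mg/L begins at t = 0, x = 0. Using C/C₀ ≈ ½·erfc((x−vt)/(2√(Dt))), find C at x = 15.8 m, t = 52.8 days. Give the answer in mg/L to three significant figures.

For a continuous step input, C/C₀ ≈ ½·erfc((x−vt)/(2√(Dt))).
vt = 0.217 × 52.8 = 11.4576 m and 2√(Dt) = 2√(0.135 × 52.8) = 5.340 m.
Argument (x−vt)/(2√(Dt)) = (15.8 − 11.4576)/5.340 = 0.8132; ½·erfc(0.8132) = 0.1251.
C = 1.22 × 0.1251 = 0.153 mg/L.

0.153 mg/L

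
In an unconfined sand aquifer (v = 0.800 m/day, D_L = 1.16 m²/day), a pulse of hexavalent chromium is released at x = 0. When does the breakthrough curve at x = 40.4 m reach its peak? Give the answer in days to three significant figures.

For the 1D instantaneous-source solution, setting ∂C/∂t = 0 at fixed x gives v²t² + 2Dt − x² = 0, so t = (√(D² + v²x²) − D)/v².
√(D² + v²x²) = √(1.16² + 0.800² × 40.4²) = 32.34; v² = 0.64.
t = (32.34 − 1.16)/0.64 = 48.7 days (vs. the pure-advection estimate x/v = 50.5 d).

48.7 days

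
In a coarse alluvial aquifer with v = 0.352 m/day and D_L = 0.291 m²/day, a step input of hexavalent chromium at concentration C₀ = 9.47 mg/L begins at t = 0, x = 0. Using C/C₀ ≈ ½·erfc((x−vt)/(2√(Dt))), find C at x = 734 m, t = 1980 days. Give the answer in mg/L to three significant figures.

1.30 mg/L

For a continuous step input, C/C₀ ≈ ½·erfc((x−vt)/(2√(Dt))).
vt = 0.352 × 1980 = 696.96 m and 2√(Dt) = 2√(0.291 × 1980) = 48.01 m.
Argument (x−vt)/(2√(Dt)) = (734 − 696.96)/48.01 = 0.7715; ½·erfc(0.7715) = 0.1376.
C = 9.47 × 0.1376 = 1.30 mg/L.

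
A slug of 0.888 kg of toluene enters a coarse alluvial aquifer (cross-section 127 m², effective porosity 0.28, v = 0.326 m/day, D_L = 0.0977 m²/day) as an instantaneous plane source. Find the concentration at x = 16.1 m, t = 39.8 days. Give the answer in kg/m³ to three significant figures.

0.00191 kg/m³

For an instantaneous plane source, C(x,t) = M/(n_e·A·√(4πDt)) · exp(−(x−vt)²/(4Dt)), with n_e·A the pore (flow) area.
Plume center vt = 0.326 × 39.8 = 12.9748 m, so the well at 16.1 m is 3.1252 m downgradient of the peak.
√(4πDt) = 6.990 m, giving peak height M/(n_e·A·√(4πDt)) = 0.888/(0.28 × 127 × 6.990) = 0.003573 kg/m³.
(x−vt)²/(4Dt) = (3.1252)²/(4 × 0.0977 × 39.8) = 0.6279; exp(−0.6279) = 0.5337.
C = 0.003573 × 0.5337 = 0.00191 kg/m³.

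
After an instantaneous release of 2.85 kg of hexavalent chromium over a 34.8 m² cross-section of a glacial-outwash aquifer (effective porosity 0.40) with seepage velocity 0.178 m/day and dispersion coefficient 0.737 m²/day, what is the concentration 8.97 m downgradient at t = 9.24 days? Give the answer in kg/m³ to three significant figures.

For an instantaneous plane source, C(x,t) = M/(n_e·A·√(4πDt)) · exp(−(x−vt)²/(4Dt)), with n_e·A the pore (flow) area.
Plume center vt = 0.178 × 9.24 = 1.64472 m, so the well at 8.97 m is 7.32528 m downgradient of the peak.
√(4πDt) = 9.251 m, giving peak height M/(n_e·A·√(4πDt)) = 2.85/(0.40 × 34.8 × 9.251) = 0.02213 kg/m³.
(x−vt)²/(4Dt) = (7.32528)²/(4 × 0.737 × 9.24) = 1.970; exp(−1.970) = 0.1395.
C = 0.02213 × 0.1395 = 0.00309 kg/m³.

0.00309 kg/m³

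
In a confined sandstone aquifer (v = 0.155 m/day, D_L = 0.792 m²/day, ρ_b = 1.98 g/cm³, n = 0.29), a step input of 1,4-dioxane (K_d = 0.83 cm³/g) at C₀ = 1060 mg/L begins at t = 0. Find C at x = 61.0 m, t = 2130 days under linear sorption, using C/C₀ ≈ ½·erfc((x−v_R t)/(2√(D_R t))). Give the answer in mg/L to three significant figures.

Retardation factor R = 1 + ρ_b·K_d/n = 1 + 1.98 × 0.83/0.29 = 6.667.
Sorption retards both mechanisms: v_R = v/R = 0.02325 m/day, D_R = D/R = 0.1188 m²/day.
v_R·t = 0.02325 × 2130 = 49.5225 m; 2√(D_R t) = 31.81 m; argument = (61.0 − 49.5225)/31.81 = 0.3608.
C = C₀ × ½·erfc(0.3608) = 1060 × 0.3049 = 323 mg/L.

323 mg/L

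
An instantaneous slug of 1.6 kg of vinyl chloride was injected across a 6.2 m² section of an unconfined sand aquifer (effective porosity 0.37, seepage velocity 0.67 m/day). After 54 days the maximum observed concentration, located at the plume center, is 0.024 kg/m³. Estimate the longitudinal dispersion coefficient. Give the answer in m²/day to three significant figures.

At the plume center C_max = M/(n_e·A·√(4πDt)), so D = M²/(4πt·(n_e·A·C_max)²).
n_e·A·C_max = 0.37 × 6.2 × 0.024 = 0.05506 kg/m.
D = 1.6²/(4π × 54 × 0.05506²) = 1.24 m²/day.

1.24 m²/day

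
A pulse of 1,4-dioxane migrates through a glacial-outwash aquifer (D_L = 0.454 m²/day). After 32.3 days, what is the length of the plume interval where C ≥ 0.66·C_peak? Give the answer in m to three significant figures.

9.87 m

The plume is Gaussian with σ = √(2Dt) = √(2 × 0.454 × 32.3) = 5.416 m.
C/C_peak = exp(−Δx²/(2σ²)) = 0.66 ⇒ Δx = σ·√(−2 ln 0.66) = 5.416 × 0.9116 = 4.937 m.
Width = 2Δx = 9.87 m.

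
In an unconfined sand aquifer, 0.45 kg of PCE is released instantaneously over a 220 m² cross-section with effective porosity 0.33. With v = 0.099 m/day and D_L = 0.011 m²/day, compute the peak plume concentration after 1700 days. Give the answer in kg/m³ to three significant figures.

The peak of an instantaneous 1D plume sits at x = vt; there the Gaussian factor is 1 and C_max = M/(n_e·A·√(4πDt)), where n_e·A is the pore area the mass is dissolved in.
√(4πDt) = √(4π × 0.011 × 1700) = 15.33 m, so C_max = 0.45/(0.33 × 220 × 15.33) = 0.000404 kg/m³.

0.000404 kg/m³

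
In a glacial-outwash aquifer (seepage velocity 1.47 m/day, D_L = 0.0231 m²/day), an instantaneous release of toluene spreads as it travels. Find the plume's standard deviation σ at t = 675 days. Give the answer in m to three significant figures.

Dispersive spreading gives a Gaussian with σ² = 2Dt; advection only shifts the center.
σ = √(2 × 0.0231 × 675) = 5.58 m.

5.58 m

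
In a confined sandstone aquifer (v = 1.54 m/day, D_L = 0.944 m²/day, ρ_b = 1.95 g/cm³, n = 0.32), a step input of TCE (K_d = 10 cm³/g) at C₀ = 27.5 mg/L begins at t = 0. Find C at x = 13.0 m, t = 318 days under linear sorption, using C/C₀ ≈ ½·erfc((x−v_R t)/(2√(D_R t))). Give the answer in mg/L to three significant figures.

Retardation factor R = 1 + ρ_b·K_d/n = 1 + 1.95 × 10/0.32 = 61.94.
Sorption retards both mechanisms: v_R = v/R = 0.02486 m/day, D_R = D/R = 0.01524 m²/day.
v_R·t = 0.02486 × 318 = 7.90548 m; 2√(D_R t) = 4.403 m; argument = (13.0 − 7.90548)/4.403 = 1.157.
C = C₀ × ½·erfc(1.157) = 27.5 × 0.05089 = 1.40 mg/L.

1.40 mg/L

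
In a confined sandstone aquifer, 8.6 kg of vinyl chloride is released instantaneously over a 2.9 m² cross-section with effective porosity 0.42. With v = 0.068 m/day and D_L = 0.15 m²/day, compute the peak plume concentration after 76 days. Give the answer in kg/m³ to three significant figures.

The peak of an instantaneous 1D plume sits at x = vt; there the Gaussian factor is 1 and C_max = M/(n_e·A·√(4πDt)), where n_e·A is the pore area the mass is dissolved in.
√(4πDt) = √(4π × 0.15 × 76) = 11.97 m, so C_max = 8.6/(0.42 × 2.9 × 11.97) = 0.590 kg/m³.

0.590 kg/m³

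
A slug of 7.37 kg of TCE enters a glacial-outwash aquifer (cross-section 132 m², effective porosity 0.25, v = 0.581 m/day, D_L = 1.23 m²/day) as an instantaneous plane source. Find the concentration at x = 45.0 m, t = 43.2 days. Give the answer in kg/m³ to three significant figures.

0.00134 kg/m³

For an instantaneous plane source, C(x,t) = M/(n_e·A·√(4πDt)) · exp(−(x−vt)²/(4Dt)), with n_e·A the pore (flow) area.
Plume center vt = 0.581 × 43.2 = 25.0992 m, so the well at 45.0 m is 19.9008 m downgradient of the peak.
√(4πDt) = 25.84 m, giving peak height M/(n_e·A·√(4πDt)) = 7.37/(0.25 × 132 × 25.84) = 0.008643 kg/m³.
(x−vt)²/(4Dt) = (19.9008)²/(4 × 1.23 × 43.2) = 1.863; exp(−1.863) = 0.1552.
C = 0.008643 × 0.1552 = 0.00134 kg/m³.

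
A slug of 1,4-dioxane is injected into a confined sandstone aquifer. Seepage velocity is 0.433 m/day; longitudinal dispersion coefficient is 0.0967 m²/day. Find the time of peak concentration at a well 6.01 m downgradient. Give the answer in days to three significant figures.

For the 1D instantaneous-source solution, setting ∂C/∂t = 0 at fixed x gives v²t² + 2Dt − x² = 0, so t = (√(D² + v²x²) − D)/v².
√(D² + v²x²) = √(0.0967² + 0.433² × 6.01²) = 2.604; v² = 0.187489.
t = (2.604 − 0.0967)/0.187489 = 13.4 days (vs. the pure-advection estimate x/v = 13.9 d).

13.4 days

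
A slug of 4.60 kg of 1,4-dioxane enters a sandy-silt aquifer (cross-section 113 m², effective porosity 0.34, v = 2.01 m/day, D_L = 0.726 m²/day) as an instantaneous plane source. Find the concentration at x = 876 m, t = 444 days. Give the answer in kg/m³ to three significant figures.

For an instantaneous plane source, C(x,t) = M/(n_e·A·√(4πDt)) · exp(−(x−vt)²/(4Dt)), with n_e·A the pore (flow) area.
Plume center vt = 2.01 × 444 = 892.44 m, so the well at 876 m is 16.44 m upgradient of the peak.
√(4πDt) = 63.65 m, giving peak height M/(n_e·A·√(4πDt)) = 4.60/(0.34 × 113 × 63.65) = 0.001881 kg/m³.
(x−vt)²/(4Dt) = (-16.44)²/(4 × 0.726 × 444) = 0.2096; exp(−0.2096) = 0.8109.
C = 0.001881 × 0.8109 = 0.00153 kg/m³.

0.00153 kg/m³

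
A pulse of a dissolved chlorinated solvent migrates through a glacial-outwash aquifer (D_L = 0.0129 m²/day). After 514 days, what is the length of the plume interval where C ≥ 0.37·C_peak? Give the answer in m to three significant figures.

The plume is Gaussian with σ = √(2Dt) = √(2 × 0.0129 × 514) = 3.642 m.
C/C_peak = exp(−Δx²/(2σ²)) = 0.37 ⇒ Δx = σ·√(−2 ln 0.37) = 3.642 × 1.410 = 5.135 m.
Width = 2Δx = 10.3 m.

10.3 m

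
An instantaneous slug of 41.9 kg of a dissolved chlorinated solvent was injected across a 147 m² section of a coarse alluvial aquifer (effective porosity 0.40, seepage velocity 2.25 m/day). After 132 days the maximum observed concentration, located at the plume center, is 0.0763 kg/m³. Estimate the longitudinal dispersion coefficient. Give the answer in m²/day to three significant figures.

At the plume center C_max = M/(n_e·A·√(4πDt)), so D = M²/(4πt·(n_e·A·C_max)²).
n_e·A·C_max = 0.40 × 147 × 0.0763 = 4.486 kg/m.
D = 41.9²/(4π × 132 × 4.486²) = 0.0526 m²/day.

0.0526 m²/day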